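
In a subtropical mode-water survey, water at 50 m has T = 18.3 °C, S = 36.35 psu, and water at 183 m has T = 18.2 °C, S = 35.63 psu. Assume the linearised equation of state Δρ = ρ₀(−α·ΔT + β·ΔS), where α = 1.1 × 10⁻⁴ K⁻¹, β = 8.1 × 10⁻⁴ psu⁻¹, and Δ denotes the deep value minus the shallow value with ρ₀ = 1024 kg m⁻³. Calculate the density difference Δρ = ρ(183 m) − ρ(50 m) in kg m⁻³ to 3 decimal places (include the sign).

ΔT = -0.1 K, ΔS = -0.72 psu (deep − shallow).
Δρ/ρ₀ = −(1.1 × 10⁻⁴)(-0.1) + (8.1 × 10⁻⁴)(-0.72) = -5.722 × 10⁻⁴.
Δρ = 1024 × (-5.722 × 10⁻⁴) = -0.586 kg m⁻³.
Negative Δρ: lighter below, statically unstable.

-0.586 kg m⁻³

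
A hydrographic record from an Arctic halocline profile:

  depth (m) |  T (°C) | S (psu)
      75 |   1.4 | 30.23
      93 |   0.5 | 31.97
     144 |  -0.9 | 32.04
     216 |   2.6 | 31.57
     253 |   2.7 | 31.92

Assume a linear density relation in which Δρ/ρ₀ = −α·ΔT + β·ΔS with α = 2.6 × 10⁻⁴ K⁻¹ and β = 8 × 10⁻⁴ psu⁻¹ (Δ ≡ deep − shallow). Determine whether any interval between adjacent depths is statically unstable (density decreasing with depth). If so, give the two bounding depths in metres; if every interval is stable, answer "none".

144–216 m

Evaluate Δρ/ρ₀ = −αΔT + βΔS across each adjacent pair:
  75–93 m: −αΔT+βΔS = −(2.6 × 10⁻⁴)(-0.9)+(8 × 10⁻⁴)(+1.74) = 1.6 × 10⁻³ → stable
  93–144 m: −αΔT+βΔS = −(2.6 × 10⁻⁴)(-1.4)+(8 × 10⁻⁴)(+0.07) = 4.2 × 10⁻⁴ → stable
  144–216 m: −αΔT+βΔS = −(2.6 × 10⁻⁴)(+3.5)+(8 × 10⁻⁴)(-0.47) = -1.3 × 10⁻³ → UNSTABLE
  216–253 m: −αΔT+βΔS = −(2.6 × 10⁻⁴)(+0.1)+(8 × 10⁻⁴)(+0.35) = 2.5 × 10⁻⁴ → stable
The 144–216 m interval has Δρ < 0: lighter water underlies denser water.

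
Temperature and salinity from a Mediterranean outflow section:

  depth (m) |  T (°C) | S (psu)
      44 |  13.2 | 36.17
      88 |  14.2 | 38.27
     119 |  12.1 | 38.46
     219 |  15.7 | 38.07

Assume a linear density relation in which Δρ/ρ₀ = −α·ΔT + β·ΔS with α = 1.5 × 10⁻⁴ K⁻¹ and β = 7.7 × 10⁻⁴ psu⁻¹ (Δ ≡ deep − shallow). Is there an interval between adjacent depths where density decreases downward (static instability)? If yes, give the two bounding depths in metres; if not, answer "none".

Evaluate Δρ/ρ₀ = −αΔT + βΔS across each adjacent pair:
  44–88 m: −αΔT+βΔS = −(1.5 × 10⁻⁴)(+1.0)+(7.7 × 10⁻⁴)(+2.10) = 1.5 × 10⁻³ → stable
  88–119 m: −αΔT+βΔS = −(1.5 × 10⁻⁴)(-2.1)+(7.7 × 10⁻⁴)(+0.19) = 4.6 × 10⁻⁴ → stable
  119–219 m: −αΔT+βΔS = −(1.5 × 10⁻⁴)(+3.6)+(7.7 × 10⁻⁴)(-0.39) = -8.4 × 10⁻⁴ → UNSTABLE
The 119–219 m interval has Δρ < 0: lighter water underlies denser water.

119–219 m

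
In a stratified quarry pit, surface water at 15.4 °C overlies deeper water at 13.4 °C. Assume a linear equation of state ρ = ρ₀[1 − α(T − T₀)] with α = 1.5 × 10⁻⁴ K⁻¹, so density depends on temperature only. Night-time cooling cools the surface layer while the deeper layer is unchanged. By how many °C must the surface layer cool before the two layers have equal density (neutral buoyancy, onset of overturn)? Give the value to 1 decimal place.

With temperature the only control, equal density requires T_surf′ = T_deep.
T_surf′ = 13.4 °C.
Cooling required: 15.4 − 13.4 = 2.0 °C.

2.0 °C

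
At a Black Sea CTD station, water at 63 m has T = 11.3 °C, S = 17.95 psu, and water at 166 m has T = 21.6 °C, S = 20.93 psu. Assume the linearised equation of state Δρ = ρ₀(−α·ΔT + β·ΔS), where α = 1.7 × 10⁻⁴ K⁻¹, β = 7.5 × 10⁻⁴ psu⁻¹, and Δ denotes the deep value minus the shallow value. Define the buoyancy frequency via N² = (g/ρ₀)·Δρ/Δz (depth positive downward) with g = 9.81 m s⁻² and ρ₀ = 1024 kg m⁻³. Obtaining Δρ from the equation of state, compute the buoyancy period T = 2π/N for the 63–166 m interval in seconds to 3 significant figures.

ΔT = +10.3 K, ΔS = +2.98 psu (deep − shallow).
Δρ/ρ₀ = −αΔT + βΔS = -1.751 × 10⁻³ + 2.235 × 10⁻³ = 4.84 × 10⁻⁴, so Δρ ≈ 0.4956 kg m⁻³.
N² = (g/ρ₀)·Δρ/Δz = g·(Δρ/ρ₀)/Δz = 9.81 × 4.84 × 10⁻⁴ / 103 = 4.6097 × 10⁻⁵ s⁻².
N = √(4.6097 × 10⁻⁵) = 6.7895 × 10⁻³ rad s⁻¹ → T = 2π/N = 925.43 s ≈ 925 s.

925 s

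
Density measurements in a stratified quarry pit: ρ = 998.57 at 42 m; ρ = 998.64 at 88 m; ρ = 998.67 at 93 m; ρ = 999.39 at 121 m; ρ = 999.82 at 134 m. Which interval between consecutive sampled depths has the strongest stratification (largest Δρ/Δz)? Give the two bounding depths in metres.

121–134 m

Compute the density gradient over each adjacent pair:
  42–88 m: Δρ/Δz = 0.07/46 = 1.5 × 10⁻³ kg m⁻⁴
  88–93 m: Δρ/Δz = 0.03/5 = 6.0 × 10⁻³ kg m⁻⁴
  93–121 m: Δρ/Δz = 0.72/28 = 0.026 kg m⁻⁴
  121–134 m: Δρ/Δz = 0.43/13 = 0.033 kg m⁻⁴
The largest gradient is in the 121–134 m interval — the pycnocline.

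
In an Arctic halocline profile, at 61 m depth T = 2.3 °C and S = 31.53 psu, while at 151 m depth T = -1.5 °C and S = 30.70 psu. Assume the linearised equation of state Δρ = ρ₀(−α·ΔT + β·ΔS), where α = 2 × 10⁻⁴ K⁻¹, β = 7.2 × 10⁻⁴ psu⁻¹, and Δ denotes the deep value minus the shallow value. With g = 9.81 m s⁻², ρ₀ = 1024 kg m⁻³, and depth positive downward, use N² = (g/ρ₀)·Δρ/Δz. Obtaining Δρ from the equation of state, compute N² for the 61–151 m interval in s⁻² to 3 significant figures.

ΔT = -3.8 K, ΔS = -0.83 psu (deep − shallow).
Δρ/ρ₀ = −αΔT + βΔS = 7.60 × 10⁻⁴ − 5.976 × 10⁻⁴ = 1.624 × 10⁻⁴, so Δρ ≈ 0.1663 kg m⁻³.
N² = (g/ρ₀)·Δρ/Δz = g·(Δρ/ρ₀)/Δz = 9.81 × 1.624 × 10⁻⁴ / 90 = 1.7702 × 10⁻⁵ s⁻² ≈ 1.77 × 10⁻⁵ s⁻².

1.77 × 10⁻⁵ s⁻²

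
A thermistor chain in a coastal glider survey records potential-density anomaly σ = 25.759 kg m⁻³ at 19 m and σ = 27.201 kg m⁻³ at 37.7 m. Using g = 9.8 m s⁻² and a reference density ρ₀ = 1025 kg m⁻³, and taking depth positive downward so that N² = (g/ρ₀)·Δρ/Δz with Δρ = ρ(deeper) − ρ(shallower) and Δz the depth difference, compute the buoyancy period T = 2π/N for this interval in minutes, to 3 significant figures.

Δρ = 1027.201 − 1025.759 = 1.442 kg m⁻³ over Δz = 37.7 − 19 = 18.7 m.
N² = (9.8/1025) × (1.442/18.7) = 7.3727 × 10⁻⁴ s⁻².
N = √(7.3727 × 10⁻⁴) = 0.027153 rad s⁻¹, so T = 2π/N = 231.40 s = 3.8567 min ≈ 3.86 min.

3.86 min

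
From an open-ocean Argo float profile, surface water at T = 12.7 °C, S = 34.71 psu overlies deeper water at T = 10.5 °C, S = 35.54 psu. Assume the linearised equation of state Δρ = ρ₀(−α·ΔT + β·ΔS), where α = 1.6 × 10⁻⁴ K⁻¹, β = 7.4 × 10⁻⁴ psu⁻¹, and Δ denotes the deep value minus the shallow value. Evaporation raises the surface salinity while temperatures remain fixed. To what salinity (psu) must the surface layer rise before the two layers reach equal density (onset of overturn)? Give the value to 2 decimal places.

Neutral buoyancy requires −α(T_deep − T_surf) + β(S_deep − S_surf′) = 0.
S_surf′ = S_deep − (α/β)·ΔT = 35.54 − (1.6 × 10⁻⁴/7.4 × 10⁻⁴)·(-2.2) = 36.0157 psu.
Increase required: 36.0157 − 34.71 = 1.3057 psu.

36.02 psu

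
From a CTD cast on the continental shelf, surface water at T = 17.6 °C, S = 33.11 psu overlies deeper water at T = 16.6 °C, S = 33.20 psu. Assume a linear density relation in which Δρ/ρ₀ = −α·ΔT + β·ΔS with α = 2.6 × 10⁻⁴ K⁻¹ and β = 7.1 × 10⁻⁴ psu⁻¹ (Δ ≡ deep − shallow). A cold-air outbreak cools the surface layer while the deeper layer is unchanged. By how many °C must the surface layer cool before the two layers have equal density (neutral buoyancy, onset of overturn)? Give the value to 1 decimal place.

Neutral buoyancy requires Δρ = 0, i.e. −α(T_deep − T_surf′) + β(S_deep − S_surf) = 0.
T_surf′ = T_deep − (β/α)·ΔS = 16.6 − (7.1 × 10⁻⁴/2.6 × 10⁻⁴)·(+0.09) = 16.354 °C.
Cooling required: 17.6 − (16.354) = 1.246 °C.

1.2 °C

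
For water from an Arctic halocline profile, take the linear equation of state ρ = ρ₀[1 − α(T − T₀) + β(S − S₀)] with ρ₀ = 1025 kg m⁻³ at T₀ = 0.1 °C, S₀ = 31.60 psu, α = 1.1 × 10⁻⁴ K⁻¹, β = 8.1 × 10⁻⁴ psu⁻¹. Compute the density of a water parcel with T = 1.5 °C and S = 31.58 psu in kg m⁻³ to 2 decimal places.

1024.83 kg m⁻³

T − T₀ = +1.4 K, S − S₀ = -0.02 psu.
Bracket = 1 − α·(+1.4) + β·(-0.02) = 1 + (-1.702 × 10⁻⁴) = 0.9998298.
ρ = 1025 × 0.9998298 = 1024.83 kg m⁻³.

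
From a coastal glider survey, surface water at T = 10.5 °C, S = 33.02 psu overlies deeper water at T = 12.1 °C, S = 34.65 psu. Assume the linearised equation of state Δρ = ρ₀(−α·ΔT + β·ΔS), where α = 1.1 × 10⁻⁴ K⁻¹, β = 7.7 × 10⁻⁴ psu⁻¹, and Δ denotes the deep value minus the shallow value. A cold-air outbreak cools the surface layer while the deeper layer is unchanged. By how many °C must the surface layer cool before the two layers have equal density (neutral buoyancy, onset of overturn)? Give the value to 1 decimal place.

Neutral buoyancy requires Δρ = 0, i.e. −α(T_deep − T_surf′) + β(S_deep − S_surf) = 0.
T_surf′ = T_deep − (β/α)·ΔS = 12.1 − (7.7 × 10⁻⁴/1.1 × 10⁻⁴)·(+1.63) = 0.690 °C.
Cooling required: 10.5 − (0.690) = 9.810 °C.

9.8 °C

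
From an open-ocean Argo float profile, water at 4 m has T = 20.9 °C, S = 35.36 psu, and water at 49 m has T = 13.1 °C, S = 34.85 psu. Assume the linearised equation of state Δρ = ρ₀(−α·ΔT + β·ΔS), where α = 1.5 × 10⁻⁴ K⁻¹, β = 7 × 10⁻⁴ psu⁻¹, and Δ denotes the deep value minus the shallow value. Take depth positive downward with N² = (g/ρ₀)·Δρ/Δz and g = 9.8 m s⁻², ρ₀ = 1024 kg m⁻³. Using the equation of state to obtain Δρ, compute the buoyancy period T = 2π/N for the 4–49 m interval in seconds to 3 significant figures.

472 s

ΔT = -7.8 K, ΔS = -0.51 psu (deep − shallow).
Δρ/ρ₀ = −αΔT + βΔS = 1.17 × 10⁻³ − 3.57 × 10⁻⁴ = 8.13 × 10⁻⁴, so Δρ ≈ 0.8325 kg m⁻³.
N² = (g/ρ₀)·Δρ/Δz = g·(Δρ/ρ₀)/Δz = 9.8 × 8.13 × 10⁻⁴ / 45 = 1.7705 × 10⁻⁴ s⁻².
N = √(1.7705 × 10⁻⁴) = 0.013306 rad s⁻¹ → T = 2π/N = 472.21 s ≈ 472 s.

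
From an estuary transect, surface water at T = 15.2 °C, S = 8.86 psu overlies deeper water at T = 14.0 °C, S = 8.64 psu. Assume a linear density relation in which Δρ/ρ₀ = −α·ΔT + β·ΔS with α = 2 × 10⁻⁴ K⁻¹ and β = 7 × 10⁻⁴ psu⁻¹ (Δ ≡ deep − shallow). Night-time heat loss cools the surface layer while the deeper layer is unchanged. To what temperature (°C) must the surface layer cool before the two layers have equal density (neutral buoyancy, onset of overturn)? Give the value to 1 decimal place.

Neutral buoyancy requires Δρ = 0, i.e. −α(T_deep − T_surf′) + β(S_deep − S_surf) = 0.
T_surf′ = T_deep − (β/α)·ΔS = 14.0 − (7 × 10⁻⁴/2 × 10⁻⁴)·(-0.22) = 14.770 °C.
Cooling required: 15.2 − (14.770) = 0.430 °C.

14.8 °C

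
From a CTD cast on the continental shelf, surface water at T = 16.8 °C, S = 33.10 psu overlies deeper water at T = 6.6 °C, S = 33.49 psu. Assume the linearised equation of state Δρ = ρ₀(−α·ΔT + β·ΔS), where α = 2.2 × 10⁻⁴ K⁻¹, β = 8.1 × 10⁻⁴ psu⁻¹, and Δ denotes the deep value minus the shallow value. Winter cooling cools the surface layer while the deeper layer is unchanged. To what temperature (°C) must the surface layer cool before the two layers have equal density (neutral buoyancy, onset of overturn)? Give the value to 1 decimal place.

5.2 °C

Neutral buoyancy requires Δρ = 0, i.e. −α(T_deep − T_surf′) + β(S_deep − S_surf) = 0.
T_surf′ = T_deep − (β/α)·ΔS = 6.6 − (8.1 × 10⁻⁴/2.2 × 10⁻⁴)·(+0.39) = 5.164 °C.
Cooling required: 16.8 − (5.164) = 11.636 °C.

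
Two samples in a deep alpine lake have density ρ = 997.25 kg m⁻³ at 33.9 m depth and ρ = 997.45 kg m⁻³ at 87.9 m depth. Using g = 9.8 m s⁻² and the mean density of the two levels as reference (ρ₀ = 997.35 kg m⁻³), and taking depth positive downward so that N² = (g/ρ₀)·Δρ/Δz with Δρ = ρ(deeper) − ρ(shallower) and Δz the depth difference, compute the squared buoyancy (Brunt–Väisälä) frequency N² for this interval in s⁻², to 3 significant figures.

3.64 × 10⁻⁵ s⁻²

Δρ = 997.45 − 997.25 = 0.20 kg m⁻³ over Δz = 87.9 − 33.9 = 54 m.
N² = (9.8/997.35) × (0.20/54) = 3.6393 × 10⁻⁵ s⁻² ≈ 3.64 × 10⁻⁵ s⁻².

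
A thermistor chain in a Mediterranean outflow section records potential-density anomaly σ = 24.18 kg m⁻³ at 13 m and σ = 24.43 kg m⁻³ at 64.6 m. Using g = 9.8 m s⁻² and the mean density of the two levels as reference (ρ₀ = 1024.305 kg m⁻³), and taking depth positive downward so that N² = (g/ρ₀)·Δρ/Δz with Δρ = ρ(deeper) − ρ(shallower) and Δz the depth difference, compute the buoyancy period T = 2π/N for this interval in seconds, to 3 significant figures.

Δρ = 1024.43 − 1024.18 = 0.25 kg m⁻³ over Δz = 64.6 − 13 = 51.6 m.
N² = (9.8/1024.305) × (0.25/51.6) = 4.6354 × 10⁻⁵ s⁻².
N = √(4.6354 × 10⁻⁵) = 6.8084 × 10⁻³ rad s⁻¹, so T = 2π/N = 922.86 s ≈ 923 s.

923 s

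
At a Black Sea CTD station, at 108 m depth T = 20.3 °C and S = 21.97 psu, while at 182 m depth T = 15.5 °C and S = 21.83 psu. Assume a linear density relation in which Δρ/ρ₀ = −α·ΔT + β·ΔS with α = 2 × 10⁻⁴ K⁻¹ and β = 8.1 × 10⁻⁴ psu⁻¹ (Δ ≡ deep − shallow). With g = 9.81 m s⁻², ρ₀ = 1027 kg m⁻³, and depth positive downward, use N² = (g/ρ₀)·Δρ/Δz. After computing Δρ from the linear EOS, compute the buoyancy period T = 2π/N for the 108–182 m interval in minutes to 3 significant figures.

ΔT = -4.8 K, ΔS = -0.14 psu (deep − shallow).
Δρ/ρ₀ = −αΔT + βΔS = 9.60 × 10⁻⁴ − 1.134 × 10⁻⁴ = 8.466 × 10⁻⁴, so Δρ ≈ 0.8695 kg m⁻³.
N² = (g/ρ₀)·Δρ/Δz = g·(Δρ/ρ₀)/Δz = 9.81 × 8.466 × 10⁻⁴ / 74 = 1.1223 × 10⁻⁴ s⁻².
N = √(1.1223 × 10⁻⁴) = 0.010594 rad s⁻¹ → T = 2π/N = 593.09 s = 9.8848 min ≈ 9.88 min.

9.88 min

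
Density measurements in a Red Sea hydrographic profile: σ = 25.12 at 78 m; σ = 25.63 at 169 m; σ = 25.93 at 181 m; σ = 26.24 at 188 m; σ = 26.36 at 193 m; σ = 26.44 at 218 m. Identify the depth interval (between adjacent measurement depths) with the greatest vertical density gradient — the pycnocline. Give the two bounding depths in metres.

Compute the density gradient over each adjacent pair:
  78–169 m: Δρ/Δz = 0.51/91 = 5.6 × 10⁻³ kg m⁻⁴
  169–181 m: Δρ/Δz = 0.30/12 = 0.025 kg m⁻⁴
  181–188 m: Δρ/Δz = 0.31/7 = 0.044 kg m⁻⁴
  188–193 m: Δρ/Δz = 0.12/5 = 0.024 kg m⁻⁴
  193–218 m: Δρ/Δz = 0.08/25 = 3.2 × 10⁻³ kg m⁻⁴
The largest gradient is in the 181–188 m interval — the pycnocline.

181–188 m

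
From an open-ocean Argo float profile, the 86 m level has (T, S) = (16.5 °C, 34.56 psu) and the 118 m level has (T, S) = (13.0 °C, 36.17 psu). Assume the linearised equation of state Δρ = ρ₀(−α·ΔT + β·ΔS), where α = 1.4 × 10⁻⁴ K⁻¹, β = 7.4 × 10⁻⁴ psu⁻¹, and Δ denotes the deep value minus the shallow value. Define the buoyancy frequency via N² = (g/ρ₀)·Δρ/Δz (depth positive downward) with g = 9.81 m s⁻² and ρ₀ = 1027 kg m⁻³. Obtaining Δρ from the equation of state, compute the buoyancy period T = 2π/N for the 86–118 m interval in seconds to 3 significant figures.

277 s

ΔT = -3.5 K, ΔS = +1.61 psu (deep − shallow).
Δρ/ρ₀ = −αΔT + βΔS = 4.90 × 10⁻⁴ + 1.1914 × 10⁻³ = 1.6814 × 10⁻³, so Δρ ≈ 1.727 kg m⁻³.
N² = (g/ρ₀)·Δρ/Δz = g·(Δρ/ρ₀)/Δz = 9.81 × 1.6814 × 10⁻³ / 32 = 5.1545 × 10⁻⁴ s⁻².
N = √(5.1545 × 10⁻⁴) = 0.022704 rad s⁻¹ → T = 2π/N = 276.74 s ≈ 277 s.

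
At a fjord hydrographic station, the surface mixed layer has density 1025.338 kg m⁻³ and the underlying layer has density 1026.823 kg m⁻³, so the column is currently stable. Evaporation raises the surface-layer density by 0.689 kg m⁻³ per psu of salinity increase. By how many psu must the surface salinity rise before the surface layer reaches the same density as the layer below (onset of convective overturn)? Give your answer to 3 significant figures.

2.16 psu

Density deficit of the surface layer: 1026.823 − 1025.338 = 1.485 kg m⁻³.
Required change = 1.485 / 0.689 = 2.16 psu.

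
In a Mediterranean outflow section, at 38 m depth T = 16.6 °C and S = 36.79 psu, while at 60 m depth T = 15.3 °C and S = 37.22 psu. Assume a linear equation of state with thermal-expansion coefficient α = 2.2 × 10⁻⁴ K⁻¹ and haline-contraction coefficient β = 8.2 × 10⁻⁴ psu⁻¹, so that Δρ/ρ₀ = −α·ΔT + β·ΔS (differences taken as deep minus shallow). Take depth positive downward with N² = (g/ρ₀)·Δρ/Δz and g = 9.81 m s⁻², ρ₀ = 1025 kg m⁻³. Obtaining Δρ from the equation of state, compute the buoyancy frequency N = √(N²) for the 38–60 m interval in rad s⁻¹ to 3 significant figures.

0.0169 rad s⁻¹

ΔT = -1.3 K, ΔS = +0.43 psu (deep − shallow).
Δρ/ρ₀ = −αΔT + βΔS = 2.86 × 10⁻⁴ + 3.526 × 10⁻⁴ = 6.386 × 10⁻⁴, so Δρ ≈ 0.6546 kg m⁻³.
N² = (g/ρ₀)·Δρ/Δz = g·(Δρ/ρ₀)/Δz = 9.81 × 6.386 × 10⁻⁴ / 22 = 2.8476 × 10⁻⁴ s⁻².
N = √(2.8476 × 10⁻⁴) = 0.016875 rad s⁻¹ ≈ 0.0169 rad s⁻¹.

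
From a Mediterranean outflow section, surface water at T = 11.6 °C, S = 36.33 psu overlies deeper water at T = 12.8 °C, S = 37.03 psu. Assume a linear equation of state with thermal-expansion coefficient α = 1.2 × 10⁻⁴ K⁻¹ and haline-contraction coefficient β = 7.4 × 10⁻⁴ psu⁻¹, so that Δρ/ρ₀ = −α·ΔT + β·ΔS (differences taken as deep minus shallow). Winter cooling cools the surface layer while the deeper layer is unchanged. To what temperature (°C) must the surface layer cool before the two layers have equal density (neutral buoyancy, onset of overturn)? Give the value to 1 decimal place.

Neutral buoyancy requires Δρ = 0, i.e. −α(T_deep − T_surf′) + β(S_deep − S_surf) = 0.
T_surf′ = T_deep − (β/α)·ΔS = 12.8 − (7.4 × 10⁻⁴/1.2 × 10⁻⁴)·(+0.70) = 8.483 °C.
Cooling required: 11.6 − (8.483) = 3.117 °C.

8.5 °C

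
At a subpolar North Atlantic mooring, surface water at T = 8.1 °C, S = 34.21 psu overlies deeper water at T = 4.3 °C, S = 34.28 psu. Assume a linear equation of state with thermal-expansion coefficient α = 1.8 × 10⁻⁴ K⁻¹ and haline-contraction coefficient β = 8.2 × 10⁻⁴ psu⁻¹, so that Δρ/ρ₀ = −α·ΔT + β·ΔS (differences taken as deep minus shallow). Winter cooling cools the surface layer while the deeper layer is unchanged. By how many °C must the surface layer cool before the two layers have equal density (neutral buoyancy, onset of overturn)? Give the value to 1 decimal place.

4.1 °C

Neutral buoyancy requires Δρ = 0, i.e. −α(T_deep − T_surf′) + β(S_deep − S_surf) = 0.
T_surf′ = T_deep − (β/α)·ΔS = 4.3 − (8.2 × 10⁻⁴/1.8 × 10⁻⁴)·(+0.07) = 3.981 °C.
Cooling required: 8.1 − (3.981) = 4.119 °C.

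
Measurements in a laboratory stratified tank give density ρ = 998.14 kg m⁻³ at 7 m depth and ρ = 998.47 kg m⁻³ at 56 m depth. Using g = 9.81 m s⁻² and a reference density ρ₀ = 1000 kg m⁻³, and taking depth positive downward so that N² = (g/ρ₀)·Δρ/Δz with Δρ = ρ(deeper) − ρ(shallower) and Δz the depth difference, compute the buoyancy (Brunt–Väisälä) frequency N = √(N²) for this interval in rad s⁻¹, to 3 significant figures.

Δρ = 998.47 − 998.14 = 0.33 kg m⁻³ over Δz = 56 − 7 = 49 m.
N² = (9.81/1000) × (0.33/49) = 6.6067 × 10⁻⁵ s⁻².
N = √(6.6067 × 10⁻⁵) = 8.1282 × 10⁻³ rad s⁻¹ ≈ 8.13 × 10⁻³ rad s⁻¹.

8.13 × 10⁻³ rad s⁻¹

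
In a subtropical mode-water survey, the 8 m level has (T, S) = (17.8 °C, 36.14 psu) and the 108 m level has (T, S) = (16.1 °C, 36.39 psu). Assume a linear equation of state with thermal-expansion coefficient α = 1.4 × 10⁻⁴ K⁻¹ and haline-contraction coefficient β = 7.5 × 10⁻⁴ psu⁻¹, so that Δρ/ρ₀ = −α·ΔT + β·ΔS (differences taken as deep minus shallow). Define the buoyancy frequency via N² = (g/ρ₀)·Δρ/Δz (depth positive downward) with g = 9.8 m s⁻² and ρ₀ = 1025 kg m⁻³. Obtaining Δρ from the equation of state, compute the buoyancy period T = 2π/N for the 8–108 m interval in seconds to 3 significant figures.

973 s

ΔT = -1.7 K, ΔS = +0.25 psu (deep − shallow).
Δρ/ρ₀ = −αΔT + βΔS = 2.38 × 10⁻⁴ + 1.875 × 10⁻⁴ = 4.255 × 10⁻⁴, so Δρ ≈ 0.4361 kg m⁻³.
N² = (g/ρ₀)·Δρ/Δz = g·(Δρ/ρ₀)/Δz = 9.8 × 4.255 × 10⁻⁴ / 100 = 4.1699 × 10⁻⁵ s⁻².
N = √(4.1699 × 10⁻⁵) = 6.4575 × 10⁻³ rad s⁻¹ → T = 2π/N = 973.01 s ≈ 973 s.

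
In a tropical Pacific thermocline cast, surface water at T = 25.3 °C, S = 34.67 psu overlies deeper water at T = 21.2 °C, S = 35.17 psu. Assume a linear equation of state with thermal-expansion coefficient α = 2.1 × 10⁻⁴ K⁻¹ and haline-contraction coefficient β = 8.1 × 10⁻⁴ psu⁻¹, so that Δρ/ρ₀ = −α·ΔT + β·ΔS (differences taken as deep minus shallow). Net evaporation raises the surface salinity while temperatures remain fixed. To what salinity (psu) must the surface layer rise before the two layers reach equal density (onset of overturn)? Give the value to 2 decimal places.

Neutral buoyancy requires −α(T_deep − T_surf) + β(S_deep − S_surf′) = 0.
S_surf′ = S_deep − (α/β)·ΔT = 35.17 − (2.1 × 10⁻⁴/8.1 × 10⁻⁴)·(-4.1) = 36.2330 psu.
Increase required: 36.2330 − 34.67 = 1.5630 psu.

36.23 psu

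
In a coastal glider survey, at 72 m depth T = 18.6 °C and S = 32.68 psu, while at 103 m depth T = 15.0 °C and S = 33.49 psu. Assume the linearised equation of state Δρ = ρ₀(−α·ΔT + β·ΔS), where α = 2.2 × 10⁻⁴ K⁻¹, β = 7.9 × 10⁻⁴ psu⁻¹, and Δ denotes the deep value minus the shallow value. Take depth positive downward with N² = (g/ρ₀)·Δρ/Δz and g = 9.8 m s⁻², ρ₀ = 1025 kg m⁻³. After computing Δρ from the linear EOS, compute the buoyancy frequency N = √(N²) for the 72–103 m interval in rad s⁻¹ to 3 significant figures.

ΔT = -3.6 K, ΔS = +0.81 psu (deep − shallow).
Δρ/ρ₀ = −αΔT + βΔS = 7.92 × 10⁻⁴ + 6.399 × 10⁻⁴ = 1.4319 × 10⁻³, so Δρ ≈ 1.468 kg m⁻³.
N² = (g/ρ₀)·Δρ/Δz = g·(Δρ/ρ₀)/Δz = 9.8 × 1.4319 × 10⁻³ / 31 = 4.5267 × 10⁻⁴ s⁻².
N = √(4.5267 × 10⁻⁴) = 0.021276 rad s⁻¹ ≈ 0.0213 rad s⁻¹.

0.0213 rad s⁻¹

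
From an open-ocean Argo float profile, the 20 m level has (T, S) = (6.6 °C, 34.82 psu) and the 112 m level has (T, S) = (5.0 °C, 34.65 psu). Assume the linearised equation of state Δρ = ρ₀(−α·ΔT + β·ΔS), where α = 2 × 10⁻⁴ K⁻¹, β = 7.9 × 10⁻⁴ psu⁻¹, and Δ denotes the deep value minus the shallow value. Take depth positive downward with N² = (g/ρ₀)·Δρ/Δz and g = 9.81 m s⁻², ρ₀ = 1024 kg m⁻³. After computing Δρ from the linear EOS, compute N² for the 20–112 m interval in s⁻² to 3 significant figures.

1.98 × 10⁻⁵ s⁻²

ΔT = -1.6 K, ΔS = -0.17 psu (deep − shallow).
Δρ/ρ₀ = −αΔT + βΔS = 3.20 × 10⁻⁴ − 1.343 × 10⁻⁴ = 1.857 × 10⁻⁴, so Δρ ≈ 0.1902 kg m⁻³.
N² = (g/ρ₀)·Δρ/Δz = g·(Δρ/ρ₀)/Δz = 9.81 × 1.857 × 10⁻⁴ / 92 = 1.9801 × 10⁻⁵ s⁻² ≈ 1.98 × 10⁻⁵ s⁻².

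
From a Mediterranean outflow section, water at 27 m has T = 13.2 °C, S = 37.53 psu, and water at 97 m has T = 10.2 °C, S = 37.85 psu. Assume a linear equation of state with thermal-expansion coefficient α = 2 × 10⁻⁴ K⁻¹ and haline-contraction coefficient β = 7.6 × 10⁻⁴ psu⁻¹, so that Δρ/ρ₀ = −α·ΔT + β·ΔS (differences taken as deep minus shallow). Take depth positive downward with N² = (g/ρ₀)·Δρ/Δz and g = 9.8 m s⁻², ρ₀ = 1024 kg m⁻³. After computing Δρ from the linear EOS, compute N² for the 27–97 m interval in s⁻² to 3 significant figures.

1.18 × 10⁻⁴ s⁻²

ΔT = -3.0 K, ΔS = +0.32 psu (deep − shallow).
Δρ/ρ₀ = −αΔT + βΔS = 6.00 × 10⁻⁴ + 2.432 × 10⁻⁴ = 8.432 × 10⁻⁴, so Δρ ≈ 0.8634 kg m⁻³.
N² = (g/ρ₀)·Δρ/Δz = g·(Δρ/ρ₀)/Δz = 9.8 × 8.432 × 10⁻⁴ / 70 = 1.1805 × 10⁻⁴ s⁻² ≈ 1.18 × 10⁻⁴ s⁻².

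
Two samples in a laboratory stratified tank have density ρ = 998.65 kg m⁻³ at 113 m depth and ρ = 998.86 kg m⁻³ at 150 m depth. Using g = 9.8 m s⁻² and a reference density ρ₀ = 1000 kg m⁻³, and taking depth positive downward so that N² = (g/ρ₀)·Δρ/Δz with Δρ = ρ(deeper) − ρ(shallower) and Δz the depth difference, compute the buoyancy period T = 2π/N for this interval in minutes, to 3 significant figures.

Δρ = 998.86 − 998.65 = 0.21 kg m⁻³ over Δz = 150 − 113 = 37 m.
N² = (9.8/1000) × (0.21/37) = 5.5622 × 10⁻⁵ s⁻².
N = √(5.5622 × 10⁻⁵) = 7.4580 × 10⁻³ rad s⁻¹, so T = 2π/N = 842.48 s = 14.041 min ≈ 14.0 min.

14.0 min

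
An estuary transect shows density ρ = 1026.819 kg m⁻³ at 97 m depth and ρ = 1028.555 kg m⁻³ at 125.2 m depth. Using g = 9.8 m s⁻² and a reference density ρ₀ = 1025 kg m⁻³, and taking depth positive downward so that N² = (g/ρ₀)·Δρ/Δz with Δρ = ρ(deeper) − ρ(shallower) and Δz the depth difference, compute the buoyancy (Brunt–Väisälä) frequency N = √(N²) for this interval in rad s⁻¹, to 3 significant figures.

0.0243 rad s⁻¹

Δρ = 1028.555 − 1026.819 = 1.736 kg m⁻³ over Δz = 125.2 − 97 = 28.2 m.
N² = (9.8/1025) × (1.736/28.2) = 5.8858 × 10⁻⁴ s⁻².
N = √(5.8858 × 10⁻⁴) = 0.024261 rad s⁻¹ ≈ 0.0243 rad s⁻¹.
Since Δρ > 0 the layer is stably stratified.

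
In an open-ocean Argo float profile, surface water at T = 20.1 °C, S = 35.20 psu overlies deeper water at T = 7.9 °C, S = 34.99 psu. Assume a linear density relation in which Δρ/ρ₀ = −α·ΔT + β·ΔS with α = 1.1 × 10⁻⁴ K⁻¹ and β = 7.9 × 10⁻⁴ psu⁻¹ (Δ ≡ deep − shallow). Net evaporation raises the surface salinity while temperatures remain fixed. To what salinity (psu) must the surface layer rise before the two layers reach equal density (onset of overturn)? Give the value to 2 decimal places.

Neutral buoyancy requires −α(T_deep − T_surf) + β(S_deep − S_surf′) = 0.
S_surf′ = S_deep − (α/β)·ΔT = 34.99 − (1.1 × 10⁻⁴/7.9 × 10⁻⁴)·(-12.2) = 36.6887 psu.
Increase required: 36.6887 − 35.20 = 1.4887 psu.

36.69 psu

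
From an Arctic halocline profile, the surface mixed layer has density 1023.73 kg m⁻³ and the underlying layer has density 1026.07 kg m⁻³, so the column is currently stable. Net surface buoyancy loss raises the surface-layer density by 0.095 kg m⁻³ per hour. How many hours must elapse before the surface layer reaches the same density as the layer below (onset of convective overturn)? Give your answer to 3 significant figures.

Density deficit of the surface layer: 1026.07 − 1023.73 = 2.34 kg m⁻³.
Required change = 2.34 / 0.095 = 24.6 hours.

24.6 hours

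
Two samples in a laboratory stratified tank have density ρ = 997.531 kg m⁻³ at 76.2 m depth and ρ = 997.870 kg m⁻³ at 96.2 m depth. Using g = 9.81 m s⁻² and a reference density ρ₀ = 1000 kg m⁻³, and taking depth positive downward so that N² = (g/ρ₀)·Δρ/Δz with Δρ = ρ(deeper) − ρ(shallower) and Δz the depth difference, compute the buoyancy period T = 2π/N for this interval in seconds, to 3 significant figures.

487 s

Δρ = 997.870 − 997.531 = 0.339 kg m⁻³ over Δz = 96.2 − 76.2 = 20 m.
N² = (9.81/1000) × (0.339/20) = 1.6628 × 10⁻⁴ s⁻².
N = √(1.6628 × 10⁻⁴) = 0.012895 rad s⁻¹, so T = 2π/N = 487.26 s ≈ 487 s.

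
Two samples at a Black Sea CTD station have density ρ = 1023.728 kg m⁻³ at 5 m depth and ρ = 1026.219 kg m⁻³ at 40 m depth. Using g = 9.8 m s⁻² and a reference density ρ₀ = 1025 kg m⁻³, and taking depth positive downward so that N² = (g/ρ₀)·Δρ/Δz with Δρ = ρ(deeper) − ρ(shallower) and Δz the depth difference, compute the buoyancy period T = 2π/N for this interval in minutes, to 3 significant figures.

Δρ = 1026.219 − 1023.728 = 2.491 kg m⁻³ over Δz = 40 − 5 = 35 m.
N² = (9.8/1025) × (2.491/35) = 6.8047 × 10⁻⁴ s⁻².
N = √(6.8047 × 10⁻⁴) = 0.026086 rad s⁻¹, so T = 2π/N = 240.86 s = 4.0143 min ≈ 4.01 min.

4.01 min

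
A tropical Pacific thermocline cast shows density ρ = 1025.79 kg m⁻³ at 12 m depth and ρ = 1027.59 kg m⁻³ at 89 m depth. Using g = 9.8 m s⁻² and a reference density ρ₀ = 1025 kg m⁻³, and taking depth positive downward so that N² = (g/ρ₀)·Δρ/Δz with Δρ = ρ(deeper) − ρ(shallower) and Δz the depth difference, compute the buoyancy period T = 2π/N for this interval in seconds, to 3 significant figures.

Δρ = 1027.59 − 1025.79 = 1.80 kg m⁻³ over Δz = 89 − 12 = 77 m.
N² = (9.8/1025) × (1.80/77) = 2.2350 × 10⁻⁴ s⁻².
N = √(2.2350 × 10⁻⁴) = 0.014950 rad s⁻¹, so T = 2π/N = 420.28 s ≈ 420 s.

420 s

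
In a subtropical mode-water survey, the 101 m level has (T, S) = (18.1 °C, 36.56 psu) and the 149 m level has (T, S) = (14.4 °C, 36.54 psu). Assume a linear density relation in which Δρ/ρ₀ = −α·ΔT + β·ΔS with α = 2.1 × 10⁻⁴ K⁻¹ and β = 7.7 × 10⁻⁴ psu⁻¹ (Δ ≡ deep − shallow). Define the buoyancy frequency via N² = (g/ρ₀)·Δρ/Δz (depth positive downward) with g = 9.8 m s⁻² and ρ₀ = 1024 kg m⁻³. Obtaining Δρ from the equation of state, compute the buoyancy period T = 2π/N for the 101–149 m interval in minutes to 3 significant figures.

ΔT = -3.7 K, ΔS = -0.02 psu (deep − shallow).
Δρ/ρ₀ = −αΔT + βΔS = 7.77 × 10⁻⁴ − 1.54 × 10⁻⁵ = 7.616 × 10⁻⁴, so Δρ ≈ 0.7799 kg m⁻³.
N² = (g/ρ₀)·Δρ/Δz = g·(Δρ/ρ₀)/Δz = 9.8 × 7.616 × 10⁻⁴ / 48 = 1.5549 × 10⁻⁴ s⁻².
N = √(1.5549 × 10⁻⁴) = 0.012470 rad s⁻¹ → T = 2π/N = 503.86 s = 8.3977 min ≈ 8.40 min.

8.40 min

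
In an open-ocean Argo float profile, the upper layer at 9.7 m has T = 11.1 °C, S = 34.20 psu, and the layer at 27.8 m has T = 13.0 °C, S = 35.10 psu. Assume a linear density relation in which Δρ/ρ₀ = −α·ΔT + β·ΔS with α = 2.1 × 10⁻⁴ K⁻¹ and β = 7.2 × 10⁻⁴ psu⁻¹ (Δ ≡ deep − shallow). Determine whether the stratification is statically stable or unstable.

ΔT = 13.0 − 11.1 = +1.9 K and ΔS = 35.10 − 34.20 = +0.90 psu (deep − shallow).
−αΔT = -3.99 × 10⁻⁴; βΔS = 6.48 × 10⁻⁴; sum Δρ/ρ₀ = 2.49 × 10⁻⁴.
Δρ/ρ₀ > 0, so Δρ > 0: deeper water is denser → statically stable.

stable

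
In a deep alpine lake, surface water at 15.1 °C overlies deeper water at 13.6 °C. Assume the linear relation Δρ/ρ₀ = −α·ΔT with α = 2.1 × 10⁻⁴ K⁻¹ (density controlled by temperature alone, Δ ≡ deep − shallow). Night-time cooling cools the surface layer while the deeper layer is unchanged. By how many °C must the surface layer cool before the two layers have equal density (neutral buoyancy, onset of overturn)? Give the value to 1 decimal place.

1.5 °C

With temperature the only control, equal density requires T_surf′ = T_deep.
T_surf′ = 13.6 °C.
Cooling required: 15.1 − 13.6 = 1.5 °C.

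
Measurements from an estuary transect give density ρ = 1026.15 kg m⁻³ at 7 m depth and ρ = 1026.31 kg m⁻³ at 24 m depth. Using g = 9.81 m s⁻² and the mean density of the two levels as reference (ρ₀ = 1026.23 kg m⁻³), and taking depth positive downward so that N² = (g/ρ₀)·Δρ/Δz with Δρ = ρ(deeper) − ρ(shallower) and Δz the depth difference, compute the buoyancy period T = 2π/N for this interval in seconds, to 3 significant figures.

662 s

Δρ = 1026.31 − 1026.15 = 0.16 kg m⁻³ over Δz = 24 − 7 = 17 m.
N² = (9.81/1026.23) × (0.16/17) = 8.9970 × 10⁻⁵ s⁻².
N = √(8.9970 × 10⁻⁵) = 9.4853 × 10⁻³ rad s⁻¹, so T = 2π/N = 662.41 s ≈ 662 s.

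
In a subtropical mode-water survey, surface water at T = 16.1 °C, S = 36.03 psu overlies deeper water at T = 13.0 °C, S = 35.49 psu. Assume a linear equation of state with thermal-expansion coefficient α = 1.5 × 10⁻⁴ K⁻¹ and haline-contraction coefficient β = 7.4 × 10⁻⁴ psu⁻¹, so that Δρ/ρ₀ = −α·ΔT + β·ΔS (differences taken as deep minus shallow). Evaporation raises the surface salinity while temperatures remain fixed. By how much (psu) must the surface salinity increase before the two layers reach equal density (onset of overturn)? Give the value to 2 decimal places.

Neutral buoyancy requires −α(T_deep − T_surf) + β(S_deep − S_surf′) = 0.
S_surf′ = S_deep − (α/β)·ΔT = 35.49 − (1.5 × 10⁻⁴/7.4 × 10⁻⁴)·(-3.1) = 36.1184 psu.
Increase required: 36.1184 − 36.03 = 0.0884 psu.

0.09 psu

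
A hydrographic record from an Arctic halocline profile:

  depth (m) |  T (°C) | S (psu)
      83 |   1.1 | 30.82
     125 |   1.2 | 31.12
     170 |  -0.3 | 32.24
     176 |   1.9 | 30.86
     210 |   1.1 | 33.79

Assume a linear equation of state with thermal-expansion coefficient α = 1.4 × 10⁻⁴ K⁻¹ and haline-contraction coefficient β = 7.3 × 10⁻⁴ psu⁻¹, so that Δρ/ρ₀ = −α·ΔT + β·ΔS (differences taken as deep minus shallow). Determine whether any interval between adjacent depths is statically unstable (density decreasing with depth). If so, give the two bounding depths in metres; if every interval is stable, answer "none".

Evaluate Δρ/ρ₀ = −αΔT + βΔS across each adjacent pair:
  83–125 m: −αΔT+βΔS = −(1.4 × 10⁻⁴)(+0.1)+(7.3 × 10⁻⁴)(+0.30) = 2.0 × 10⁻⁴ → stable
  125–170 m: −αΔT+βΔS = −(1.4 × 10⁻⁴)(-1.5)+(7.3 × 10⁻⁴)(+1.12) = 1.0 × 10⁻³ → stable
  170–176 m: −αΔT+βΔS = −(1.4 × 10⁻⁴)(+2.2)+(7.3 × 10⁻⁴)(-1.38) = -1.3 × 10⁻³ → UNSTABLE
  176–210 m: −αΔT+βΔS = −(1.4 × 10⁻⁴)(-0.8)+(7.3 × 10⁻⁴)(+2.93) = 2.3 × 10⁻³ → stable
The 170–176 m interval has Δρ < 0: lighter water underlies denser water.

170–176 m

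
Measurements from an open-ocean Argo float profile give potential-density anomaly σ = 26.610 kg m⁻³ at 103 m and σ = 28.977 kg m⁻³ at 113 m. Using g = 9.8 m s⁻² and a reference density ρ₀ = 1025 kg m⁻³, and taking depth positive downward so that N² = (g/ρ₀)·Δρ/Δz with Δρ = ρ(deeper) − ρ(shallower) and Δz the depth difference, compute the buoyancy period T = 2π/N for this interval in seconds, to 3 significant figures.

Δρ = 1028.977 − 1026.610 = 2.367 kg m⁻³ over Δz = 113 − 103 = 10 m.
N² = (9.8/1025) × (2.367/10) = 2.2631 × 10⁻³ s⁻².
N = √(2.2631 × 10⁻³) = 0.047572 rad s⁻¹, so T = 2π/N = 132.08 s ≈ 132 s.

132 s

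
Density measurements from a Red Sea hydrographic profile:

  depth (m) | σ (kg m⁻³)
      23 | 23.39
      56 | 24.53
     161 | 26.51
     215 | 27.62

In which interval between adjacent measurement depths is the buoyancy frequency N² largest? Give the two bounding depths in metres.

23–56 m

Compute the density gradient over each adjacent pair:
  23–56 m: Δρ/Δz = 1.14/33 = 0.035 kg m⁻⁴
  56–161 m: Δρ/Δz = 1.98/105 = 0.019 kg m⁻⁴
  161–215 m: Δρ/Δz = 1.11/54 = 0.021 kg m⁻⁴
The largest gradient is in the 23–56 m interval — the pycnocline.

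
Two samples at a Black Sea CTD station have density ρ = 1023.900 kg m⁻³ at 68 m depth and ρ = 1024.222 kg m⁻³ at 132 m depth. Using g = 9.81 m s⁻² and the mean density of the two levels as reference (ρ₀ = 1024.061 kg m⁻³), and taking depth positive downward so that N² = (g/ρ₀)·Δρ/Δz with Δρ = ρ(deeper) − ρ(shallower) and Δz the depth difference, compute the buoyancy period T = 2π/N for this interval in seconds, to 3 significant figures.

905 s

Δρ = 1024.222 − 1023.900 = 0.322 kg m⁻³ over Δz = 132 − 68 = 64 m.
N² = (9.81/1024.061) × (0.322/64) = 4.8197 × 10⁻⁵ s⁻².
N = √(4.8197 × 10⁻⁵) = 6.9424 × 10⁻³ rad s⁻¹, so T = 2π/N = 905.05 s ≈ 905 s.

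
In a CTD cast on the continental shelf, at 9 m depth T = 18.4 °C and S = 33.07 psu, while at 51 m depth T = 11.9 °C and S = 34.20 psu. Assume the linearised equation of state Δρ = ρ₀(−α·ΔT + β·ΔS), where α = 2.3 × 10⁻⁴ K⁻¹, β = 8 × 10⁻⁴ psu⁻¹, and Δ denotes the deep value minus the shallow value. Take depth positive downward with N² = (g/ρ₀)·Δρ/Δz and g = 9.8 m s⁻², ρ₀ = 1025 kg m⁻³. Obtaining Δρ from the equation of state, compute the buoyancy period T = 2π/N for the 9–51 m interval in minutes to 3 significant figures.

4.43 min

ΔT = -6.5 K, ΔS = +1.13 psu (deep − shallow).
Δρ/ρ₀ = −αΔT + βΔS = 1.495 × 10⁻³ + 9.04 × 10⁻⁴ = 2.399 × 10⁻³, so Δρ ≈ 2.459 kg m⁻³.
N² = (g/ρ₀)·Δρ/Δz = g·(Δρ/ρ₀)/Δz = 9.8 × 2.399 × 10⁻³ / 42 = 5.5977 × 10⁻⁴ s⁻².
N = √(5.5977 × 10⁻⁴) = 0.023659 rad s⁻¹ → T = 2π/N = 265.57 s = 4.4262 min ≈ 4.43 min.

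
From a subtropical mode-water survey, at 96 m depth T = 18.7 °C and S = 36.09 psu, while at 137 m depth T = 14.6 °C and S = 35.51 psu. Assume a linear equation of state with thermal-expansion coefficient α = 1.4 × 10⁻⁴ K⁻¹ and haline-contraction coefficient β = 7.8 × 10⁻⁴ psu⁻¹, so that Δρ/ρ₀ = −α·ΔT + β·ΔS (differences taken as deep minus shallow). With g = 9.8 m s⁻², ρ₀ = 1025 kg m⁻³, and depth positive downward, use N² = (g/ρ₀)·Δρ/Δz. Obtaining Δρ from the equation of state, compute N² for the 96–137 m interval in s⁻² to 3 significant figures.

2.91 × 10⁻⁵ s⁻²

ΔT = -4.1 K, ΔS = -0.58 psu (deep − shallow).
Δρ/ρ₀ = −αΔT + βΔS = 5.74 × 10⁻⁴ − 4.524 × 10⁻⁴ = 1.216 × 10⁻⁴, so Δρ ≈ 0.1246 kg m⁻³.
N² = (g/ρ₀)·Δρ/Δz = g·(Δρ/ρ₀)/Δz = 9.8 × 1.216 × 10⁻⁴ / 41 = 2.9065 × 10⁻⁵ s⁻² ≈ 2.91 × 10⁻⁵ s⁻².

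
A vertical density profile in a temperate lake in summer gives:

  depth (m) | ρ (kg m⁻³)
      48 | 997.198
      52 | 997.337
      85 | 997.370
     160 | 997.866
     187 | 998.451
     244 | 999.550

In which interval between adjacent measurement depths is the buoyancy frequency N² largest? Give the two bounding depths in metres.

48–52 m

Compute the density gradient over each adjacent pair:
  48–52 m: Δρ/Δz = 0.139/4 = 0.035 kg m⁻⁴
  52–85 m: Δρ/Δz = 0.033/33 = 1.0 × 10⁻³ kg m⁻⁴
  85–160 m: Δρ/Δz = 0.496/75 = 6.6 × 10⁻³ kg m⁻⁴
  160–187 m: Δρ/Δz = 0.585/27 = 0.022 kg m⁻⁴
  187–244 m: Δρ/Δz = 1.099/57 = 0.019 kg m⁻⁴
The largest gradient is in the 48–52 m interval — the pycnocline.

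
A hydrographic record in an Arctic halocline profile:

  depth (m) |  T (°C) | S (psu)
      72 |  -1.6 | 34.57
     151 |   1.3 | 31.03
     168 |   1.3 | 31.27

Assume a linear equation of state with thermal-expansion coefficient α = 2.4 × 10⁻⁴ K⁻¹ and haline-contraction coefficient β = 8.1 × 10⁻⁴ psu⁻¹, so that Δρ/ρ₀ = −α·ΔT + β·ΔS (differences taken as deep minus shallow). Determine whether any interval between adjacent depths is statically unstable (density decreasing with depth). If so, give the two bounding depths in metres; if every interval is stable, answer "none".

72–151 m

Evaluate Δρ/ρ₀ = −αΔT + βΔS across each adjacent pair:
  72–151 m: −αΔT+βΔS = −(2.4 × 10⁻⁴)(+2.9)+(8.1 × 10⁻⁴)(-3.54) = -3.6 × 10⁻³ → UNSTABLE
  151–168 m: −αΔT+βΔS = −(2.4 × 10⁻⁴)(+0.0)+(8.1 × 10⁻⁴)(+0.24) = 1.9 × 10⁻⁴ → stable
The 72–151 m interval has Δρ < 0: lighter water underlies denser water.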